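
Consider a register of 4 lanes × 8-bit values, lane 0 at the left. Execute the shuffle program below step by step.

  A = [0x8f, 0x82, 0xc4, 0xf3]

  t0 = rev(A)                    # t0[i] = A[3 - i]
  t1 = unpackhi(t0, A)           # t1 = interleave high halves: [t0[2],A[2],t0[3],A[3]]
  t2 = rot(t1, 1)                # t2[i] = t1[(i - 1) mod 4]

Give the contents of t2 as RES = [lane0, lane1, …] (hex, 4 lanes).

→ t0 |f3|c4|82|8f|
→ t1 |82|c4|8f|f3|
→ t2 |f3|82|c4|8f|

RES = [0xf3, 0x82, 0xc4, 0x8f]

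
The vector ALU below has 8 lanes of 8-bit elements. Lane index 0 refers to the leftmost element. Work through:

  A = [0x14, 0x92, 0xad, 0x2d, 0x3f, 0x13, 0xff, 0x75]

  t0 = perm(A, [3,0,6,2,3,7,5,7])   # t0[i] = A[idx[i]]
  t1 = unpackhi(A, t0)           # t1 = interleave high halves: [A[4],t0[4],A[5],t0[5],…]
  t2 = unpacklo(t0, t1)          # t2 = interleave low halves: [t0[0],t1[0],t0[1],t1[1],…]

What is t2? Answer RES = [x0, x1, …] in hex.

t0 = [0x2d, 0x14, 0xff, 0xad, 0x2d, 0x75, 0x13, 0x75]
t1 = [0x3f, 0x2d, 0x13, 0x75, 0xff, 0x13, 0x75, 0x75]
t2 = [0x2d, 0x3f, 0x14, 0x2d, 0xff, 0x13, 0xad, 0x75]

RES = [ 0x2d  0x3f  0x14  0x2d  0xff  0x13  0xad  0x75 ]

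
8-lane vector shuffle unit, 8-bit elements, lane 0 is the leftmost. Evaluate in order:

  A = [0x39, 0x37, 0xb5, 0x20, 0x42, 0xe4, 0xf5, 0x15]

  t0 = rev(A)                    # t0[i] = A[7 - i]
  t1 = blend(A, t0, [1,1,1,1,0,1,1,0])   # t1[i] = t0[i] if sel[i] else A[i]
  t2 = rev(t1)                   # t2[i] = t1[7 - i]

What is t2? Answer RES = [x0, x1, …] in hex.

RES = [ 0x15  0x37  0xb5  0x42  0x42  0xe4  0xf5  0x15 ]

t0 = [0x15, 0xf5, 0xe4, 0x42, 0x20, 0xb5, 0x37, 0x39]
t1 = [0x15, 0xf5, 0xe4, 0x42, 0x42, 0xb5, 0x37, 0x15]
t2 = [0x15, 0x37, 0xb5, 0x42, 0x42, 0xe4, 0xf5, 0x15]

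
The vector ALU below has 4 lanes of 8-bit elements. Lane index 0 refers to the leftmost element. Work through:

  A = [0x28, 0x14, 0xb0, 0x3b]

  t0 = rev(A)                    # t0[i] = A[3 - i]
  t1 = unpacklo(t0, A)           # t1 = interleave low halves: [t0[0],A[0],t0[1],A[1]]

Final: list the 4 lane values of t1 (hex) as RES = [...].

RES = [ 0x3b  0x28  0xb0  0x14 ]

t0 = [0x3b, 0xb0, 0x14, 0x28]
t1 = [0x3b, 0x28, 0xb0, 0x14]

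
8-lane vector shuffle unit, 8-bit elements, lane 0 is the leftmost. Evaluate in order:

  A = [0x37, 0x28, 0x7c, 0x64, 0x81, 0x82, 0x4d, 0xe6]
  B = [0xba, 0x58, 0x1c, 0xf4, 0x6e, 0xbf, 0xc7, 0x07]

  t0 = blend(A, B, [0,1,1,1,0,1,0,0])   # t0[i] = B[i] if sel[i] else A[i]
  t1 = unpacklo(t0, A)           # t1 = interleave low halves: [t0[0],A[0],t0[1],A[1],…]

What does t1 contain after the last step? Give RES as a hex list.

  t0: 37 58 1c f4 81 bf 4d e6
  t1: 37 37 58 28 1c 7c f4 64

RES = [0x37, 0x37, 0x58, 0x28, 0x1c, 0x7c, 0xf4, 0x64]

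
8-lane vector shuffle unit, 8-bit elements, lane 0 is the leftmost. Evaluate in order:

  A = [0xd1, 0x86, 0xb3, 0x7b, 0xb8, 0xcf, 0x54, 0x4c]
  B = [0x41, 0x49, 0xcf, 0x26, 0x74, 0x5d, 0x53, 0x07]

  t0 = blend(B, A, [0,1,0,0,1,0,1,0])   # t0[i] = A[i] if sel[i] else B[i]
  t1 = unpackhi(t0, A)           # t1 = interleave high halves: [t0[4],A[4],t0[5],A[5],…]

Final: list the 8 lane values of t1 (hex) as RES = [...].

RES = [0xb8, 0xb8, 0x5d, 0xcf, 0x54, 0x54, 0x07, 0x4c]

→ t0 |41|86|cf|26|b8|5d|54|07|
→ t1 |b8|b8|5d|cf|54|54|07|4c|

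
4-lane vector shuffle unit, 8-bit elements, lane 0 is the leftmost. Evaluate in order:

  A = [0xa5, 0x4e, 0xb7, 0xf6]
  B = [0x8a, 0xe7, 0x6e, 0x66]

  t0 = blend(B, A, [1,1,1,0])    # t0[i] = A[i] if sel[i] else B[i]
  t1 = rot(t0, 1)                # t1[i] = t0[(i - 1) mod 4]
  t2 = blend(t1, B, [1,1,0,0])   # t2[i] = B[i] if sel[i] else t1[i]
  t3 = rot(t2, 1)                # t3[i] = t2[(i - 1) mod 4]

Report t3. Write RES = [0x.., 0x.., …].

t0 = [0xa5, 0x4e, 0xb7, 0x66]
t1 = [0x66, 0xa5, 0x4e, 0xb7]
t2 = [0x8a, 0xe7, 0x4e, 0xb7]
t3 = [0xb7, 0x8a, 0xe7, 0x4e]

RES = [0xb7, 0x8a, 0xe7, 0x4e]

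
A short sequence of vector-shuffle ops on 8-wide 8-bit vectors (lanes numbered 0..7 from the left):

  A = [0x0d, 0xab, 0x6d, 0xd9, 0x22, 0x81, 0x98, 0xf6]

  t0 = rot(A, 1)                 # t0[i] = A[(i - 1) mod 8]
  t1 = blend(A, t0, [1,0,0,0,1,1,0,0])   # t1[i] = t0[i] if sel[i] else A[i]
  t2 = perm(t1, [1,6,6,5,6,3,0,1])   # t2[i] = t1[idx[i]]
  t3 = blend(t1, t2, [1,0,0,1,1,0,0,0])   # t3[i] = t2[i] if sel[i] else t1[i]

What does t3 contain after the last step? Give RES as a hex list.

RES = [0xab, 0xab, 0x6d, 0x22, 0x98, 0x22, 0x98, 0xf6]

→ t0 |f6|0d|ab|6d|d9|22|81|98|
→ t1 |f6|ab|6d|d9|d9|22|98|f6|
→ t2 |ab|98|98|22|98|d9|f6|ab|
→ t3 |ab|ab|6d|22|98|22|98|f6|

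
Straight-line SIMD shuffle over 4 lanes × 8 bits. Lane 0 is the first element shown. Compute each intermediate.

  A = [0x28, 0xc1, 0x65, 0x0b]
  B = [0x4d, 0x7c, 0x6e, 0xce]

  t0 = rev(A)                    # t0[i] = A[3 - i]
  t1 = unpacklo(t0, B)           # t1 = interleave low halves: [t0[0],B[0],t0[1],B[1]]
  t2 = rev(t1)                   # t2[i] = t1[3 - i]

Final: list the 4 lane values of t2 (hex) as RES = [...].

RES = [ 0x7c  0x65  0x4d  0x0b ]

t0 = [0x0b, 0x65, 0xc1, 0x28]
t1 = [0x0b, 0x4d, 0x65, 0x7c]
t2 = [0x7c, 0x65, 0x4d, 0x0b]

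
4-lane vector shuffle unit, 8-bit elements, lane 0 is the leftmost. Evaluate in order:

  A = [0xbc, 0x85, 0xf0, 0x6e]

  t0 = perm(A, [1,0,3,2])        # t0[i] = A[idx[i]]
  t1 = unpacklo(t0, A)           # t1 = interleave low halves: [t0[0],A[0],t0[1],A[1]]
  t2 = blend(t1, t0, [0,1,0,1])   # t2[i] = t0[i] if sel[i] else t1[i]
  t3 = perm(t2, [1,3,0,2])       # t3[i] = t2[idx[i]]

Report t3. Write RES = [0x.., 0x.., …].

RES = [0xbc, 0xf0, 0x85, 0xbc]

→ t0 |85|bc|6e|f0|
→ t1 |85|bc|bc|85|
→ t2 |85|bc|bc|f0|
→ t3 |bc|f0|85|bc|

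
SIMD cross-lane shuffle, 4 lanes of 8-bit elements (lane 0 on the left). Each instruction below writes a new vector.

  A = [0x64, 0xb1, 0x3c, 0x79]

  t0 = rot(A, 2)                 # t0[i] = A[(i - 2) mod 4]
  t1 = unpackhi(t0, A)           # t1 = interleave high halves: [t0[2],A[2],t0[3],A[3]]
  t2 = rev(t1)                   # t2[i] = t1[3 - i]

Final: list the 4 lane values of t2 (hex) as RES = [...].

t0 = [0x3c, 0x79, 0x64, 0xb1]
t1 = [0x64, 0x3c, 0xb1, 0x79]
t2 = [0x79, 0xb1, 0x3c, 0x64]

RES = [ 0x79  0xb1  0x3c  0x64 ]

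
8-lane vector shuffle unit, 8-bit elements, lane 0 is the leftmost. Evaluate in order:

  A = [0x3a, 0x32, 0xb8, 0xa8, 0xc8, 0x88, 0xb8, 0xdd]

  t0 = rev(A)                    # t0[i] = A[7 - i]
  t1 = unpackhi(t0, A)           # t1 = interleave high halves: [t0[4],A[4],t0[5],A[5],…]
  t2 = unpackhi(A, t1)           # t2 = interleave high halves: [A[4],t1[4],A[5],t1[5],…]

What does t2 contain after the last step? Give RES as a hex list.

  t0: dd b8 88 c8 a8 b8 32 3a
  t1: a8 c8 b8 88 32 b8 3a dd
  t2: c8 32 88 b8 b8 3a dd dd

RES = [ 0xc8  0x32  0x88  0xb8  0xb8  0x3a  0xdd  0xdd ]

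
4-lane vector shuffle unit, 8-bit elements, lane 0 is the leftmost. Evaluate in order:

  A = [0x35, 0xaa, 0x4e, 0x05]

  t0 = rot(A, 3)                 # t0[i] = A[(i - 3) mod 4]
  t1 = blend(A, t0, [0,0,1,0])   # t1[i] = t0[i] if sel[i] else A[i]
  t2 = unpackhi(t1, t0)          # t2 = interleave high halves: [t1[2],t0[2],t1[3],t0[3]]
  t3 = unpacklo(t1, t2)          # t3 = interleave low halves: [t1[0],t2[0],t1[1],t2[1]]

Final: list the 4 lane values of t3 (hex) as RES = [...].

RES = [0x35, 0x05, 0xaa, 0x05]

t0 = [0xaa, 0x4e, 0x05, 0x35]
t1 = [0x35, 0xaa, 0x05, 0x05]
t2 = [0x05, 0x05, 0x05, 0x35]
t3 = [0x35, 0x05, 0xaa, 0x05]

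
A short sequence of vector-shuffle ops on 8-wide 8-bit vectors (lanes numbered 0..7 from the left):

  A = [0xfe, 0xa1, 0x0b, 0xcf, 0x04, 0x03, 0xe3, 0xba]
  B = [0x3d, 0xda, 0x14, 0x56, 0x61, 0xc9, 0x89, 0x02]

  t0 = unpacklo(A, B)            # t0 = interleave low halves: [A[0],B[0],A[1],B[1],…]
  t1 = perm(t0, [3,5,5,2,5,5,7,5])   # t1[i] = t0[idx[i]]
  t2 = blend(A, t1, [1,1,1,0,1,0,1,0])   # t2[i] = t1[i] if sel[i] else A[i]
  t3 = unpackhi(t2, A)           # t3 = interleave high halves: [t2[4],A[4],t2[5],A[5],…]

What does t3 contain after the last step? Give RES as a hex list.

  t0: fe 3d a1 da 0b 14 cf 56
  t1: da 14 14 a1 14 14 56 14
  t2: da 14 14 cf 14 03 56 ba
  t3: 14 04 03 03 56 e3 ba ba

RES = [0x14, 0x04, 0x03, 0x03, 0x56, 0xe3, 0xba, 0xba]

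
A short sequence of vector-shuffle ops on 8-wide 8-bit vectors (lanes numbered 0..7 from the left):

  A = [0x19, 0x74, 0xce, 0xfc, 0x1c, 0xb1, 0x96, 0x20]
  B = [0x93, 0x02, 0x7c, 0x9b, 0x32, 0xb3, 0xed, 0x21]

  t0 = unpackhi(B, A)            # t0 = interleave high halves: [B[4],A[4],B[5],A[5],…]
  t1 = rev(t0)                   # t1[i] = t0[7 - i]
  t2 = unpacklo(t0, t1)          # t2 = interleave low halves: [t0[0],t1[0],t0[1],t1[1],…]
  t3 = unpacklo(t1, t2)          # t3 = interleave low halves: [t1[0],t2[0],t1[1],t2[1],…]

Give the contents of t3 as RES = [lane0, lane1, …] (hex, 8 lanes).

RES = [ 0x20  0x32  0x21  0x20  0x96  0x1c  0xed  0x21 ]

→ t0 |32|1c|b3|b1|ed|96|21|20|
→ t1 |20|21|96|ed|b1|b3|1c|32|
→ t2 |32|20|1c|21|b3|96|b1|ed|
→ t3 |20|32|21|20|96|1c|ed|21|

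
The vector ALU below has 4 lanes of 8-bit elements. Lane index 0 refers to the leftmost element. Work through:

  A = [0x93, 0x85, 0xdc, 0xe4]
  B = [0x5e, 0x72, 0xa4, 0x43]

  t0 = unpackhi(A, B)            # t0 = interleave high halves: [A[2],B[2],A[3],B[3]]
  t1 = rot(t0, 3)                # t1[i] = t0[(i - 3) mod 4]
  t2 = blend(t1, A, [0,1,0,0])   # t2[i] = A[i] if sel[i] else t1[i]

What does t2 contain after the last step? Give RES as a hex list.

RES = [0xa4, 0x85, 0x43, 0xdc]

t0 = [0xdc, 0xa4, 0xe4, 0x43]
t1 = [0xa4, 0xe4, 0x43, 0xdc]
t2 = [0xa4, 0x85, 0x43, 0xdc]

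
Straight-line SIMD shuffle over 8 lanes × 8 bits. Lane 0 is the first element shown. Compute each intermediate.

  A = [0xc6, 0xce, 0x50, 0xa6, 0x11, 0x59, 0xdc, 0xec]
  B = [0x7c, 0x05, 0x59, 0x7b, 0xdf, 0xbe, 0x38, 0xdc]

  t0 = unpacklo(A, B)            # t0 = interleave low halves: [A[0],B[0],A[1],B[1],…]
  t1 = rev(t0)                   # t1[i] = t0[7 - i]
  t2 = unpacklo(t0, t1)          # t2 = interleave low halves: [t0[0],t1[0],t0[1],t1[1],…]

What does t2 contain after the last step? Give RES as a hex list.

RES = [0xc6, 0x7b, 0x7c, 0xa6, 0xce, 0x59, 0x05, 0x50]

  t0: c6 7c ce 05 50 59 a6 7b
  t1: 7b a6 59 50 05 ce 7c c6
  t2: c6 7b 7c a6 ce 59 05 50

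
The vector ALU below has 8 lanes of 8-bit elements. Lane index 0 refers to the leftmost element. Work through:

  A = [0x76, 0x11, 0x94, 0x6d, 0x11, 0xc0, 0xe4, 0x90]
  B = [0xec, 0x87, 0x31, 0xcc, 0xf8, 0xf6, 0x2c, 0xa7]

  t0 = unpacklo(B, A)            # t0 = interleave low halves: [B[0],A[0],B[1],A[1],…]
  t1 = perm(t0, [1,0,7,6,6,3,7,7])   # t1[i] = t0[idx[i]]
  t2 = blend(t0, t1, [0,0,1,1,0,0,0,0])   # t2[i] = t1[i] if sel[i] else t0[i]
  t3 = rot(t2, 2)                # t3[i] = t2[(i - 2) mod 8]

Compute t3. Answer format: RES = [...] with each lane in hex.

t0 = [0xec, 0x76, 0x87, 0x11, 0x31, 0x94, 0xcc, 0x6d]
t1 = [0x76, 0xec, 0x6d, 0xcc, 0xcc, 0x11, 0x6d, 0x6d]
t2 = [0xec, 0x76, 0x6d, 0xcc, 0x31, 0x94, 0xcc, 0x6d]
t3 = [0xcc, 0x6d, 0xec, 0x76, 0x6d, 0xcc, 0x31, 0x94]

RES = [ 0xcc  0x6d  0xec  0x76  0x6d  0xcc  0x31  0x94 ]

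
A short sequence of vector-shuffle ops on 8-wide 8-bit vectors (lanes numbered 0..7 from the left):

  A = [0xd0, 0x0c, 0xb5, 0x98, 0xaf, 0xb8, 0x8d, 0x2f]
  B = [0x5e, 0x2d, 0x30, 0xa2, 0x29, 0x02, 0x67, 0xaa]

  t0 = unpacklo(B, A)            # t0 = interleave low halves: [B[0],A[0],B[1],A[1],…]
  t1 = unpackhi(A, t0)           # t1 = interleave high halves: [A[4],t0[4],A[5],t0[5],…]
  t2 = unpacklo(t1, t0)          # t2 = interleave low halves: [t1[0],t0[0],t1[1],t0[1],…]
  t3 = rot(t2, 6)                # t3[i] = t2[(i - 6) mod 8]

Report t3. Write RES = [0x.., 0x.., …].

RES = [ 0x30  0xd0  0xb8  0x2d  0xb5  0x0c  0xaf  0x5e ]

→ t0 |5e|d0|2d|0c|30|b5|a2|98|
→ t1 |af|30|b8|b5|8d|a2|2f|98|
→ t2 |af|5e|30|d0|b8|2d|b5|0c|
→ t3 |30|d0|b8|2d|b5|0c|af|5e|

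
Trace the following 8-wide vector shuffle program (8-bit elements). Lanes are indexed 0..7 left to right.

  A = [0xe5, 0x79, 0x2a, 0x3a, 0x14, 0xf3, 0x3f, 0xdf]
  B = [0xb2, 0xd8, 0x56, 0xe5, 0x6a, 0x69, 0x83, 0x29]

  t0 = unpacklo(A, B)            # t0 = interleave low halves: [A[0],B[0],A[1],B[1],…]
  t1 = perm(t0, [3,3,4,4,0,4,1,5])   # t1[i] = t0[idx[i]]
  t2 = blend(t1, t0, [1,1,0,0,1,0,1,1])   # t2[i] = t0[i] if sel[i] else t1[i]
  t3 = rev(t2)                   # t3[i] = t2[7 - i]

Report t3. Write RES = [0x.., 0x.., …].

  t0: e5 b2 79 d8 2a 56 3a e5
  t1: d8 d8 2a 2a e5 2a b2 56
  t2: e5 b2 2a 2a 2a 2a 3a e5
  t3: e5 3a 2a 2a 2a 2a b2 e5

RES = [0xe5, 0x3a, 0x2a, 0x2a, 0x2a, 0x2a, 0xb2, 0xe5]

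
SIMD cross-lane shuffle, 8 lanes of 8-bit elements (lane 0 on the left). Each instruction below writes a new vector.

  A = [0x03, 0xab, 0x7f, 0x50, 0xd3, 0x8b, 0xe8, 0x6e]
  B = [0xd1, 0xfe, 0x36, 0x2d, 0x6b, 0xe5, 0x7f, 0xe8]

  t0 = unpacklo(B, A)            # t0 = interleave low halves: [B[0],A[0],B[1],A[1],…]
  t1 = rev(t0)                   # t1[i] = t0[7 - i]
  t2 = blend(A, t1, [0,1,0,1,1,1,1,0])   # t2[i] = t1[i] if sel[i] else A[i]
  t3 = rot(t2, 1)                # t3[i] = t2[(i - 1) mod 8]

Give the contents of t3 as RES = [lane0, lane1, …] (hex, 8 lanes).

  t0: d1 03 fe ab 36 7f 2d 50
  t1: 50 2d 7f 36 ab fe 03 d1
  t2: 03 2d 7f 36 ab fe 03 6e
  t3: 6e 03 2d 7f 36 ab fe 03

RES = [ 0x6e  0x03  0x2d  0x7f  0x36  0xab  0xfe  0x03 ]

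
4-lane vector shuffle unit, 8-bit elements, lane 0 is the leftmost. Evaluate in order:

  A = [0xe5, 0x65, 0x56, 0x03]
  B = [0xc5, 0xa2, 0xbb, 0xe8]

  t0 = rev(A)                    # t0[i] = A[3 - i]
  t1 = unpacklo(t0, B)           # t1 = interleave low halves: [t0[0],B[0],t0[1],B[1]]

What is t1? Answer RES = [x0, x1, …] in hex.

RES = [0x03, 0xc5, 0x56, 0xa2]

t0 = [0x03, 0x56, 0x65, 0xe5]
t1 = [0x03, 0xc5, 0x56, 0xa2]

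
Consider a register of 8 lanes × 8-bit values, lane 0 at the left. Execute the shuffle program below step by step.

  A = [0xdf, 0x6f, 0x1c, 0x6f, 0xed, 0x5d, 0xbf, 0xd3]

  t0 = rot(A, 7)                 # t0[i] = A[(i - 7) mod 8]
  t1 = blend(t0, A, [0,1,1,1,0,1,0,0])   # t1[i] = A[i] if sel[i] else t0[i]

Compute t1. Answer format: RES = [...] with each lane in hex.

RES = [ 0x6f  0x6f  0x1c  0x6f  0x5d  0x5d  0xd3  0xdf ]

→ t0 |6f|1c|6f|ed|5d|bf|d3|df|
→ t1 |6f|6f|1c|6f|5d|5d|d3|df|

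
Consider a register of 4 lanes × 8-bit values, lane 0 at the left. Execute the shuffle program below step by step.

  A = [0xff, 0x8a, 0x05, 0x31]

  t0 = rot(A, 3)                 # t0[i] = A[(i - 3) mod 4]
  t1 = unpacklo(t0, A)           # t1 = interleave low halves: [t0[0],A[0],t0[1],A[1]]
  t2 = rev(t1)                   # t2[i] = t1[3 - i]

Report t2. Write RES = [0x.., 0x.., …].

→ t0 |8a|05|31|ff|
→ t1 |8a|ff|05|8a|
→ t2 |8a|05|ff|8a|

RES = [ 0x8a  0x05  0xff  0x8a ]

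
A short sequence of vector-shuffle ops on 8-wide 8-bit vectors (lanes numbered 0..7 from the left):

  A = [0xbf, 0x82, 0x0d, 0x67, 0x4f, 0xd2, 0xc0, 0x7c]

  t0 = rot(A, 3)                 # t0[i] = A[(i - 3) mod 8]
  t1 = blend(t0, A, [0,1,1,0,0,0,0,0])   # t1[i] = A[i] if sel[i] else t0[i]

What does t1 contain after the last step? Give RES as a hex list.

t0 = [0xd2, 0xc0, 0x7c, 0xbf, 0x82, 0x0d, 0x67, 0x4f]
t1 = [0xd2, 0x82, 0x0d, 0xbf, 0x82, 0x0d, 0x67, 0x4f]

RES = [ 0xd2  0x82  0x0d  0xbf  0x82  0x0d  0x67  0x4f ]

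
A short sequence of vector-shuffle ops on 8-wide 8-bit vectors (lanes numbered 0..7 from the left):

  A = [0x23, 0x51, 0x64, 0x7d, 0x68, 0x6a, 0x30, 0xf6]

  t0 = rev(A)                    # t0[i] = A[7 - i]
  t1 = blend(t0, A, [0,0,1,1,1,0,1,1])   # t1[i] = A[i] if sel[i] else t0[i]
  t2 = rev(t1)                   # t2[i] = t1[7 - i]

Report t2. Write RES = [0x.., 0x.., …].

RES = [0xf6, 0x30, 0x64, 0x68, 0x7d, 0x64, 0x30, 0xf6]

  t0: f6 30 6a 68 7d 64 51 23
  t1: f6 30 64 7d 68 64 30 f6
  t2: f6 30 64 68 7d 64 30 f6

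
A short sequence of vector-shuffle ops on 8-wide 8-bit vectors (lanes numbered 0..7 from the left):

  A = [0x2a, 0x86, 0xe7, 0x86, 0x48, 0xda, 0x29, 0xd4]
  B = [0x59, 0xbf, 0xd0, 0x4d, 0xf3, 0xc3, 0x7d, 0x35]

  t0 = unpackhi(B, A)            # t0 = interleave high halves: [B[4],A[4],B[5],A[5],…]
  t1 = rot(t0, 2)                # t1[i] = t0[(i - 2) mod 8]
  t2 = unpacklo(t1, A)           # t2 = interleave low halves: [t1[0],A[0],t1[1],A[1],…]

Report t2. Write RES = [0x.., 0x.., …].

→ t0 |f3|48|c3|da|7d|29|35|d4|
→ t1 |35|d4|f3|48|c3|da|7d|29|
→ t2 |35|2a|d4|86|f3|e7|48|86|

RES = [ 0x35  0x2a  0xd4  0x86  0xf3  0xe7  0x48  0x86 ]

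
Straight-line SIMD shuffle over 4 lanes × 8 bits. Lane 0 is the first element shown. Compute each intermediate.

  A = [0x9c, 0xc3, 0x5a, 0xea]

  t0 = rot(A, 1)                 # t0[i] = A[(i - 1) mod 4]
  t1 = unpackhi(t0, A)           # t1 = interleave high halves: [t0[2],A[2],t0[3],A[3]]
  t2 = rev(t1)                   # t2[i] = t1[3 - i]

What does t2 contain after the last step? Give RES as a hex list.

RES = [ 0xea  0x5a  0x5a  0xc3 ]

→ t0 |ea|9c|c3|5a|
→ t1 |c3|5a|5a|ea|
→ t2 |ea|5a|5a|c3|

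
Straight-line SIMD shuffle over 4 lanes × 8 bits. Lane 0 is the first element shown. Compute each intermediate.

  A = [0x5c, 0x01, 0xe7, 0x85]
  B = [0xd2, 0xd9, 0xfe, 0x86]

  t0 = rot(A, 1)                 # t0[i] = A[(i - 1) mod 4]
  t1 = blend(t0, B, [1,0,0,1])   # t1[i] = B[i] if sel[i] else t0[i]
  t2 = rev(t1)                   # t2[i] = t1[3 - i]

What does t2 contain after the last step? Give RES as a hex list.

RES = [ 0x86  0x01  0x5c  0xd2 ]

t0 = [0x85, 0x5c, 0x01, 0xe7]
t1 = [0xd2, 0x5c, 0x01, 0x86]
t2 = [0x86, 0x01, 0x5c, 0xd2]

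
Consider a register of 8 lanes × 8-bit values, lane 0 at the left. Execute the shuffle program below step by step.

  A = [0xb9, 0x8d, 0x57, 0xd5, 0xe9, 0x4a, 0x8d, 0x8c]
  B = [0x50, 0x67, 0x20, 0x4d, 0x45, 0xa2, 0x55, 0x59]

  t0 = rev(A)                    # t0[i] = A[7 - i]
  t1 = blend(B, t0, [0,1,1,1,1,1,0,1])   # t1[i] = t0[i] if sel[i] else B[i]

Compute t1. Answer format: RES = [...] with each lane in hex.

RES = [0x50, 0x8d, 0x4a, 0xe9, 0xd5, 0x57, 0x55, 0xb9]

→ t0 |8c|8d|4a|e9|d5|57|8d|b9|
→ t1 |50|8d|4a|e9|d5|57|55|b9|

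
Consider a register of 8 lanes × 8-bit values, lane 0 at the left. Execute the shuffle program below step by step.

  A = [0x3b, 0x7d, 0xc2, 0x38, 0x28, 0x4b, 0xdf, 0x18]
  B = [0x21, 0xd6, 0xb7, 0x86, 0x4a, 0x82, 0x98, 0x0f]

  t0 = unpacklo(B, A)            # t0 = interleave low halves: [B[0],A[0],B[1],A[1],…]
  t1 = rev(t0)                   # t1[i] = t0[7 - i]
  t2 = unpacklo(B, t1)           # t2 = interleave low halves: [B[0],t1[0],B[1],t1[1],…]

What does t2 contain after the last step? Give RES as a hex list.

  t0: 21 3b d6 7d b7 c2 86 38
  t1: 38 86 c2 b7 7d d6 3b 21
  t2: 21 38 d6 86 b7 c2 86 b7

RES = [ 0x21  0x38  0xd6  0x86  0xb7  0xc2  0x86  0xb7 ]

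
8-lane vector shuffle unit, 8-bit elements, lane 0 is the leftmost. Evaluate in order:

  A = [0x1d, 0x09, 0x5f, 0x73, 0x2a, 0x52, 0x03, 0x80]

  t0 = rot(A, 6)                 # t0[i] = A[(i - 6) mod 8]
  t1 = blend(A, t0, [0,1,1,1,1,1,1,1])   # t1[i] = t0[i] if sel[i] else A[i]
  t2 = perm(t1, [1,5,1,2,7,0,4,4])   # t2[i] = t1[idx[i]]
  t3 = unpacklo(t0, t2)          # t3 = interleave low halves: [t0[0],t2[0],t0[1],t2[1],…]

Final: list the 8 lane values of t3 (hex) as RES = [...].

  t0: 5f 73 2a 52 03 80 1d 09
  t1: 1d 73 2a 52 03 80 1d 09
  t2: 73 80 73 2a 09 1d 03 03
  t3: 5f 73 73 80 2a 73 52 2a

RES = [0x5f, 0x73, 0x73, 0x80, 0x2a, 0x73, 0x52, 0x2a]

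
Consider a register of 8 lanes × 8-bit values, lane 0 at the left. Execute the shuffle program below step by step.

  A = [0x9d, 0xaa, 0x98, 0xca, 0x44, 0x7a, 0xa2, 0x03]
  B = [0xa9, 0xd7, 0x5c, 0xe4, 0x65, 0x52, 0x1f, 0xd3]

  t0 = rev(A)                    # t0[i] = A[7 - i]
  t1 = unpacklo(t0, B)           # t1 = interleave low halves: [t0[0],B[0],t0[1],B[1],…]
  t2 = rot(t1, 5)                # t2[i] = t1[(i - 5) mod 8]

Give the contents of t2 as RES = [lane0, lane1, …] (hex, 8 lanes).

t0 = [0x03, 0xa2, 0x7a, 0x44, 0xca, 0x98, 0xaa, 0x9d]
t1 = [0x03, 0xa9, 0xa2, 0xd7, 0x7a, 0x5c, 0x44, 0xe4]
t2 = [0xd7, 0x7a, 0x5c, 0x44, 0xe4, 0x03, 0xa9, 0xa2]

RES = [0xd7, 0x7a, 0x5c, 0x44, 0xe4, 0x03, 0xa9, 0xa2]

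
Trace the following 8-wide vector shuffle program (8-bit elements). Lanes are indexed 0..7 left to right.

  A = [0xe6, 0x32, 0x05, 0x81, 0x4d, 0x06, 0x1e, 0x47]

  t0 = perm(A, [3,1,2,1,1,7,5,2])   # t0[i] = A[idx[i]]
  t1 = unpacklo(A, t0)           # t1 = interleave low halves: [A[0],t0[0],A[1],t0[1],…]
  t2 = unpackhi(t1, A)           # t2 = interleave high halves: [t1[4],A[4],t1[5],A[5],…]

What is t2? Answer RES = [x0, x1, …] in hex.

t0 = [0x81, 0x32, 0x05, 0x32, 0x32, 0x47, 0x06, 0x05]
t1 = [0xe6, 0x81, 0x32, 0x32, 0x05, 0x05, 0x81, 0x32]
t2 = [0x05, 0x4d, 0x05, 0x06, 0x81, 0x1e, 0x32, 0x47]

RES = [0x05, 0x4d, 0x05, 0x06, 0x81, 0x1e, 0x32, 0x47]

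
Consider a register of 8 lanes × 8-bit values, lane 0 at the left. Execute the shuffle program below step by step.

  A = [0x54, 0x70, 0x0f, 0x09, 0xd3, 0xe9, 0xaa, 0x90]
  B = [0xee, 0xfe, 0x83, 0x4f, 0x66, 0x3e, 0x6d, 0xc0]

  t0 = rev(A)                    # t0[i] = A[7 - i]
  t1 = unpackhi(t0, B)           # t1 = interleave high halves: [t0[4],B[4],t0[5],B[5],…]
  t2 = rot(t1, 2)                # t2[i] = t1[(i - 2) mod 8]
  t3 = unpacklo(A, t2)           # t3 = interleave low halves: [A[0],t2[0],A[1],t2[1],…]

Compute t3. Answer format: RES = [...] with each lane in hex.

  t0: 90 aa e9 d3 09 0f 70 54
  t1: 09 66 0f 3e 70 6d 54 c0
  t2: 54 c0 09 66 0f 3e 70 6d
  t3: 54 54 70 c0 0f 09 09 66

RES = [0x54, 0x54, 0x70, 0xc0, 0x0f, 0x09, 0x09, 0x66]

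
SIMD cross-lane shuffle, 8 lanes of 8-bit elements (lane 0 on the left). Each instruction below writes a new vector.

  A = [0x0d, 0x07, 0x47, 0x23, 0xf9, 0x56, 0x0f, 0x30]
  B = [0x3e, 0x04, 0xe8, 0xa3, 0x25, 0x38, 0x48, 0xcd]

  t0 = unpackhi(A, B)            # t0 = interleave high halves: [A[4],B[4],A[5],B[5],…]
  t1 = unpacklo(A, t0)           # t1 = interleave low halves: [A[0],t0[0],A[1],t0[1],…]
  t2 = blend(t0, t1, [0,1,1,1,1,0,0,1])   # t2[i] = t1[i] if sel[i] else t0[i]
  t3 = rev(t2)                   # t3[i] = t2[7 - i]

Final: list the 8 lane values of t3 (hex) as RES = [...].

→ t0 |f9|25|56|38|0f|48|30|cd|
→ t1 |0d|f9|07|25|47|56|23|38|
→ t2 |f9|f9|07|25|47|48|30|38|
→ t3 |38|30|48|47|25|07|f9|f9|

RES = [0x38, 0x30, 0x48, 0x47, 0x25, 0x07, 0xf9, 0xf9]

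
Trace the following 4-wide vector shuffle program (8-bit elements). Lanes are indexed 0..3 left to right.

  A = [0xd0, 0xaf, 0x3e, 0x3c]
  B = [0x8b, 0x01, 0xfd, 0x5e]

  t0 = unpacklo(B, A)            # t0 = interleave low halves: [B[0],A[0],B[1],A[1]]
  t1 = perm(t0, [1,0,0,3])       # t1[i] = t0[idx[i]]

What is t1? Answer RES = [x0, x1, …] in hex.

t0 = [0x8b, 0xd0, 0x01, 0xaf]
t1 = [0xd0, 0x8b, 0x8b, 0xaf]

RES = [0xd0, 0x8b, 0x8b, 0xaf]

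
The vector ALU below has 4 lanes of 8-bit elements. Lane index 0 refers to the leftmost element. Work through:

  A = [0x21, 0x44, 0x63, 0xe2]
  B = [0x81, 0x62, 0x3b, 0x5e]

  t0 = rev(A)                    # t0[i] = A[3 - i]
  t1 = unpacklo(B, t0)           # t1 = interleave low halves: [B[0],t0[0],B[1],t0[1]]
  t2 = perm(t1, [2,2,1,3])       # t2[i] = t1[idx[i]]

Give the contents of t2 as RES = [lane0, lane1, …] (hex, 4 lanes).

  t0: e2 63 44 21
  t1: 81 e2 62 63
  t2: 62 62 e2 63

RES = [0x62, 0x62, 0xe2, 0x63]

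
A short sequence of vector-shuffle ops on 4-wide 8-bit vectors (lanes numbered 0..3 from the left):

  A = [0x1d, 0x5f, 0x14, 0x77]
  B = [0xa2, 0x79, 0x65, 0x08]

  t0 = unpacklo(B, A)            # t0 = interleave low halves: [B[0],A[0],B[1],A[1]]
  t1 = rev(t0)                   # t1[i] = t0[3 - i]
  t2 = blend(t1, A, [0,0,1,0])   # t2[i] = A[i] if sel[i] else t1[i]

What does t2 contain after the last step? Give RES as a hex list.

RES = [ 0x5f  0x79  0x14  0xa2 ]

  t0: a2 1d 79 5f
  t1: 5f 79 1d a2
  t2: 5f 79 14 a2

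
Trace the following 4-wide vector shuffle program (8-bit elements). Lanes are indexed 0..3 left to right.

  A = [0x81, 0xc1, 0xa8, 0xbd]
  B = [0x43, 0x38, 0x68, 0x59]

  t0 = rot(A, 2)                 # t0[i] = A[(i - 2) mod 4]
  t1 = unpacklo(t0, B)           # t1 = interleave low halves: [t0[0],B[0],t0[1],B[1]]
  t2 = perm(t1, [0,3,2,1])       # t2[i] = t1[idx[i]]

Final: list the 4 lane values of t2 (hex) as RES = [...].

→ t0 |a8|bd|81|c1|
→ t1 |a8|43|bd|38|
→ t2 |a8|38|bd|43|

RES = [0xa8, 0x38, 0xbd, 0x43]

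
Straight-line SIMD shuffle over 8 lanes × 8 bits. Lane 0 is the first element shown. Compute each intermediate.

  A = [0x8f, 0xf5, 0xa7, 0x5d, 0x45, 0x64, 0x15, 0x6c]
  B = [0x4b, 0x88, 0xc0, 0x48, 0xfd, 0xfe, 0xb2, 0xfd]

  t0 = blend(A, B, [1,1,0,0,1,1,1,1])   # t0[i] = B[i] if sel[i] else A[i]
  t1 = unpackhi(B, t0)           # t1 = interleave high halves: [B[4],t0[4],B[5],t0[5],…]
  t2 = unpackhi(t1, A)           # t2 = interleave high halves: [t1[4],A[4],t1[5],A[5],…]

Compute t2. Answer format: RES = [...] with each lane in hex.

RES = [0xb2, 0x45, 0xb2, 0x64, 0xfd, 0x15, 0xfd, 0x6c]

  t0: 4b 88 a7 5d fd fe b2 fd
  t1: fd fd fe fe b2 b2 fd fd
  t2: b2 45 b2 64 fd 15 fd 6c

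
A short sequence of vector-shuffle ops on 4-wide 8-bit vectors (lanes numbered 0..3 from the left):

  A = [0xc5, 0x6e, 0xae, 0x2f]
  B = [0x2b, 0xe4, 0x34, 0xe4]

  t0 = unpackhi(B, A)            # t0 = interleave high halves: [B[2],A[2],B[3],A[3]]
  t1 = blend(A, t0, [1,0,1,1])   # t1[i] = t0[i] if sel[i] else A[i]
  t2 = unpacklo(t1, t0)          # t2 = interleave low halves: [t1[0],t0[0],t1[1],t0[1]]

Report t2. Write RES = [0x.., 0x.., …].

t0 = [0x34, 0xae, 0xe4, 0x2f]
t1 = [0x34, 0x6e, 0xe4, 0x2f]
t2 = [0x34, 0x34, 0x6e, 0xae]

RES = [0x34, 0x34, 0x6e, 0xae]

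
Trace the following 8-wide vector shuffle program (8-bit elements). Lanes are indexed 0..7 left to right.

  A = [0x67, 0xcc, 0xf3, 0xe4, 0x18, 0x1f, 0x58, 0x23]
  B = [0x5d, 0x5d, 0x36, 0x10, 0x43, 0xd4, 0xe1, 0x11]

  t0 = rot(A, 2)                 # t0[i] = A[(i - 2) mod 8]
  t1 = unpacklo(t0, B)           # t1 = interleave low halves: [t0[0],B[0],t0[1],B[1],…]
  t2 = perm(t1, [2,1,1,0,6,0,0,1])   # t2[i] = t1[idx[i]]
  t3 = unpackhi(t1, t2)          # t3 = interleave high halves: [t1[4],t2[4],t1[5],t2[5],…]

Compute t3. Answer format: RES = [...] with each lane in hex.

t0 = [0x58, 0x23, 0x67, 0xcc, 0xf3, 0xe4, 0x18, 0x1f]
t1 = [0x58, 0x5d, 0x23, 0x5d, 0x67, 0x36, 0xcc, 0x10]
t2 = [0x23, 0x5d, 0x5d, 0x58, 0xcc, 0x58, 0x58, 0x5d]
t3 = [0x67, 0xcc, 0x36, 0x58, 0xcc, 0x58, 0x10, 0x5d]

RES = [ 0x67  0xcc  0x36  0x58  0xcc  0x58  0x10  0x5d ]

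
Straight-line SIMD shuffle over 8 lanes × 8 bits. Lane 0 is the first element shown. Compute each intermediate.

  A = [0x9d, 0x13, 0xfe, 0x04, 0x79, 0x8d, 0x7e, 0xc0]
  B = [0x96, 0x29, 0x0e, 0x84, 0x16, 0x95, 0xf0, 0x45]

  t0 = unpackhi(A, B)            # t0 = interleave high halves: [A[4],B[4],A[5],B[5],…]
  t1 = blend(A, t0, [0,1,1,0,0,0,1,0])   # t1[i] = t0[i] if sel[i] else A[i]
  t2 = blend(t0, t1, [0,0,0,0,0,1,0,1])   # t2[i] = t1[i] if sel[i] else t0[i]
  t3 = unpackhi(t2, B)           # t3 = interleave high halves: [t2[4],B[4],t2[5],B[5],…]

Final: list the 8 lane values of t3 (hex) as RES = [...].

  t0: 79 16 8d 95 7e f0 c0 45
  t1: 9d 16 8d 04 79 8d c0 c0
  t2: 79 16 8d 95 7e 8d c0 c0
  t3: 7e 16 8d 95 c0 f0 c0 45

RES = [ 0x7e  0x16  0x8d  0x95  0xc0  0xf0  0xc0  0x45 ]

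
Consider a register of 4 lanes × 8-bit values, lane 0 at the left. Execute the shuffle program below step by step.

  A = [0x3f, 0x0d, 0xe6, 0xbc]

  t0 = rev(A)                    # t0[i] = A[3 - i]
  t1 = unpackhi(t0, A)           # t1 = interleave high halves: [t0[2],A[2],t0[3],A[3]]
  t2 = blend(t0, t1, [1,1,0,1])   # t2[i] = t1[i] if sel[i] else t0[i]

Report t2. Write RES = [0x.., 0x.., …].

RES = [0x0d, 0xe6, 0x0d, 0xbc]

→ t0 |bc|e6|0d|3f|
→ t1 |0d|e6|3f|bc|
→ t2 |0d|e6|0d|bc|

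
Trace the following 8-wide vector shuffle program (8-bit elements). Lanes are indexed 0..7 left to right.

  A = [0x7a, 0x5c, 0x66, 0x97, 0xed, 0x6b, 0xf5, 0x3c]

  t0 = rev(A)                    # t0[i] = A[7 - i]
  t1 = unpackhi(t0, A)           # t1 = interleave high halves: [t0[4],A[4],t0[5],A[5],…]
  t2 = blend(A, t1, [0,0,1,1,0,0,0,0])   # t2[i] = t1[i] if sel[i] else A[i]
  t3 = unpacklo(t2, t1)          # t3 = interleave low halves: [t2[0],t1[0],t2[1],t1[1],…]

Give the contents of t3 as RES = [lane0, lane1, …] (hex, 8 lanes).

  t0: 3c f5 6b ed 97 66 5c 7a
  t1: 97 ed 66 6b 5c f5 7a 3c
  t2: 7a 5c 66 6b ed 6b f5 3c
  t3: 7a 97 5c ed 66 66 6b 6b

RES = [0x7a, 0x97, 0x5c, 0xed, 0x66, 0x66, 0x6b, 0x6b]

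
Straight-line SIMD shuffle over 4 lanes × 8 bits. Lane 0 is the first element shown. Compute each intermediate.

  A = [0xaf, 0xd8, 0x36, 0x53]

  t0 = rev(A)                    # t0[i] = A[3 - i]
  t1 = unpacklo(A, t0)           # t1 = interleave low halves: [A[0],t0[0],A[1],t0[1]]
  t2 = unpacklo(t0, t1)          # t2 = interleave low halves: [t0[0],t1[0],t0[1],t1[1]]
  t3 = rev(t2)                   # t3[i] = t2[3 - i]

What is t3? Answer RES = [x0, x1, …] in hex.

t0 = [0x53, 0x36, 0xd8, 0xaf]
t1 = [0xaf, 0x53, 0xd8, 0x36]
t2 = [0x53, 0xaf, 0x36, 0x53]
t3 = [0x53, 0x36, 0xaf, 0x53]

RES = [ 0x53  0x36  0xaf  0x53 ]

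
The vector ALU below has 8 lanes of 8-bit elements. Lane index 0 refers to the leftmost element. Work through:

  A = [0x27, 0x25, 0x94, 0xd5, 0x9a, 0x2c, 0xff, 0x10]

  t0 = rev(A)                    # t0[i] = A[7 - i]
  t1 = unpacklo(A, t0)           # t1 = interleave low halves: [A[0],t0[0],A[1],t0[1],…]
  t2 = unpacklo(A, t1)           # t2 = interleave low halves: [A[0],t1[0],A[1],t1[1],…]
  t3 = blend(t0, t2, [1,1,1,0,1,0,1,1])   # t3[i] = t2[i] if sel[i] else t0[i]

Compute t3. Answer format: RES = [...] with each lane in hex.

RES = [0x27, 0x27, 0x25, 0x9a, 0x94, 0x94, 0xd5, 0xff]

  t0: 10 ff 2c 9a d5 94 25 27
  t1: 27 10 25 ff 94 2c d5 9a
  t2: 27 27 25 10 94 25 d5 ff
  t3: 27 27 25 9a 94 94 d5 ff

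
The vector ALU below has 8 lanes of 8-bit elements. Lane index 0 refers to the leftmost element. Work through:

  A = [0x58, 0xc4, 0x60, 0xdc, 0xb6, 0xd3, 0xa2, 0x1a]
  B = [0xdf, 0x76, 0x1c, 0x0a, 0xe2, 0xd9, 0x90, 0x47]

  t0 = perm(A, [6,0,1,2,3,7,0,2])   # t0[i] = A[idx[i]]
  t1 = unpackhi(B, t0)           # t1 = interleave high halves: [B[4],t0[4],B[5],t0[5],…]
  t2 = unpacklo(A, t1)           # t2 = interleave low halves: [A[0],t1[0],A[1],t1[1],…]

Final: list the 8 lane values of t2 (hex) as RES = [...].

  t0: a2 58 c4 60 dc 1a 58 60
  t1: e2 dc d9 1a 90 58 47 60
  t2: 58 e2 c4 dc 60 d9 dc 1a

RES = [ 0x58  0xe2  0xc4  0xdc  0x60  0xd9  0xdc  0x1a ]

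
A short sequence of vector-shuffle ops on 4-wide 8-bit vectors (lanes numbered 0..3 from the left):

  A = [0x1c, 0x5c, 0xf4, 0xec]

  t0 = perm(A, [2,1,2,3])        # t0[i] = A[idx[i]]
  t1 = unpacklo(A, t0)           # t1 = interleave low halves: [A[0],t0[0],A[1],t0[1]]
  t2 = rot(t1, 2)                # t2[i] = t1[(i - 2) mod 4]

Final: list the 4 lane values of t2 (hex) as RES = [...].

RES = [ 0x5c  0x5c  0x1c  0xf4 ]

t0 = [0xf4, 0x5c, 0xf4, 0xec]
t1 = [0x1c, 0xf4, 0x5c, 0x5c]
t2 = [0x5c, 0x5c, 0x1c, 0xf4]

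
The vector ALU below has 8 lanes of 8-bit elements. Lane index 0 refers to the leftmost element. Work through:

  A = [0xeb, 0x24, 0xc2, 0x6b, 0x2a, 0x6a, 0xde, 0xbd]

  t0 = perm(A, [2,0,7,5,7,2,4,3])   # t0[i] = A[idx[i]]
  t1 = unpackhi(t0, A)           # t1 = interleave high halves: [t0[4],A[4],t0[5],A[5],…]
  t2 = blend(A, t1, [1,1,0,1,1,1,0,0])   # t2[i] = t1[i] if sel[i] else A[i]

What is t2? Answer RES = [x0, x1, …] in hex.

RES = [0xbd, 0x2a, 0xc2, 0x6a, 0x2a, 0xde, 0xde, 0xbd]

→ t0 |c2|eb|bd|6a|bd|c2|2a|6b|
→ t1 |bd|2a|c2|6a|2a|de|6b|bd|
→ t2 |bd|2a|c2|6a|2a|de|de|bd|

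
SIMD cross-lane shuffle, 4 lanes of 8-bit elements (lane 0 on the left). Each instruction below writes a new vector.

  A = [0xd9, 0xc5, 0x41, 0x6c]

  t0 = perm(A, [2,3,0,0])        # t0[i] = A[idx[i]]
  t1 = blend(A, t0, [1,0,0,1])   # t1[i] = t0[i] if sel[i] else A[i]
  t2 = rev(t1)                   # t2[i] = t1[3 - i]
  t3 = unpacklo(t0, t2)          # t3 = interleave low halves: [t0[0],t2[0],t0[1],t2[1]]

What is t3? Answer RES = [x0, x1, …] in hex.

t0 = [0x41, 0x6c, 0xd9, 0xd9]
t1 = [0x41, 0xc5, 0x41, 0xd9]
t2 = [0xd9, 0x41, 0xc5, 0x41]
t3 = [0x41, 0xd9, 0x6c, 0x41]

RES = [0x41, 0xd9, 0x6c, 0x41]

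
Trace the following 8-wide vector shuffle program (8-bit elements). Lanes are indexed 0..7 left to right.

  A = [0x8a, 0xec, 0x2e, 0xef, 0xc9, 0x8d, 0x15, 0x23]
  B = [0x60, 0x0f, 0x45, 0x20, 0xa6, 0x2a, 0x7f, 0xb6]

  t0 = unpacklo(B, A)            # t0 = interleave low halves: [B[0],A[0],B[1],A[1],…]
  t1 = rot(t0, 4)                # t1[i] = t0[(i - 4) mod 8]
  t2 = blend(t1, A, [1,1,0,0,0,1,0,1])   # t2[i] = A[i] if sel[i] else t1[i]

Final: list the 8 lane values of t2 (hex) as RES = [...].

→ t0 |60|8a|0f|ec|45|2e|20|ef|
→ t1 |45|2e|20|ef|60|8a|0f|ec|
→ t2 |8a|ec|20|ef|60|8d|0f|23|

RES = [ 0x8a  0xec  0x20  0xef  0x60  0x8d  0x0f  0x23 ]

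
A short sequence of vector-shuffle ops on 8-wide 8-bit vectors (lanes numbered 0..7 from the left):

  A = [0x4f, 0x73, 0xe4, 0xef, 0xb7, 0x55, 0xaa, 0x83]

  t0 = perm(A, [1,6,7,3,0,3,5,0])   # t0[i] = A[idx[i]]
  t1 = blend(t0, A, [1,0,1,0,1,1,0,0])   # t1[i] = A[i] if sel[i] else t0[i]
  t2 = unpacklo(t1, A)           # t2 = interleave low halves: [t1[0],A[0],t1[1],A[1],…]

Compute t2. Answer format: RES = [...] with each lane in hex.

RES = [0x4f, 0x4f, 0xaa, 0x73, 0xe4, 0xe4, 0xef, 0xef]

→ t0 |73|aa|83|ef|4f|ef|55|4f|
→ t1 |4f|aa|e4|ef|b7|55|55|4f|
→ t2 |4f|4f|aa|73|e4|e4|ef|ef|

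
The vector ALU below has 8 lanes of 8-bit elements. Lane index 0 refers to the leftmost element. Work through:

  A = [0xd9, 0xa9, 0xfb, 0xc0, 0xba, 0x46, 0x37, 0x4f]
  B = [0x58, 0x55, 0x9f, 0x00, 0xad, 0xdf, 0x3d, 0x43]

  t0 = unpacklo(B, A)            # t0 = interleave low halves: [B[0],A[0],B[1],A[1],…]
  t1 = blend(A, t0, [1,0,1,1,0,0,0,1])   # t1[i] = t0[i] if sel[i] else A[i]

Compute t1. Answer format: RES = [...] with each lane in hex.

RES = [ 0x58  0xa9  0x55  0xa9  0xba  0x46  0x37  0xc0 ]

t0 = [0x58, 0xd9, 0x55, 0xa9, 0x9f, 0xfb, 0x00, 0xc0]
t1 = [0x58, 0xa9, 0x55, 0xa9, 0xba, 0x46, 0x37, 0xc0]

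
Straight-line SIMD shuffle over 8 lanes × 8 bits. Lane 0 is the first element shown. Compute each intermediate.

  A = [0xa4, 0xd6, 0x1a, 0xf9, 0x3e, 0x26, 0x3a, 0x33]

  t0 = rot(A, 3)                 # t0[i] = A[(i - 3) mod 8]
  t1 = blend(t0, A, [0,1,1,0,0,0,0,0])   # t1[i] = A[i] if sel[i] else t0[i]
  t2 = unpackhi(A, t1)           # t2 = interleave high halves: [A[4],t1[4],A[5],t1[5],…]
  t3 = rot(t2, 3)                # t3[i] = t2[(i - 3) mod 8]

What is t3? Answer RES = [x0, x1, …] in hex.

RES = [0xf9, 0x33, 0x3e, 0x3e, 0xd6, 0x26, 0x1a, 0x3a]

→ t0 |26|3a|33|a4|d6|1a|f9|3e|
→ t1 |26|d6|1a|a4|d6|1a|f9|3e|
→ t2 |3e|d6|26|1a|3a|f9|33|3e|
→ t3 |f9|33|3e|3e|d6|26|1a|3a|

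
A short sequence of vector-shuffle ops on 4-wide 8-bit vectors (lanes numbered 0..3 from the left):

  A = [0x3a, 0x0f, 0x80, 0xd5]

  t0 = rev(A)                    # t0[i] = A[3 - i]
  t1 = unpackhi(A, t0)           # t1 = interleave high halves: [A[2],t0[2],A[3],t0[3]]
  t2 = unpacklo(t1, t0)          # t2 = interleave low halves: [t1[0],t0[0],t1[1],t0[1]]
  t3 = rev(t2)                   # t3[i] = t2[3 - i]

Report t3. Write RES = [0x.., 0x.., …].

→ t0 |d5|80|0f|3a|
→ t1 |80|0f|d5|3a|
→ t2 |80|d5|0f|80|
→ t3 |80|0f|d5|80|

RES = [0x80, 0x0f, 0xd5, 0x80]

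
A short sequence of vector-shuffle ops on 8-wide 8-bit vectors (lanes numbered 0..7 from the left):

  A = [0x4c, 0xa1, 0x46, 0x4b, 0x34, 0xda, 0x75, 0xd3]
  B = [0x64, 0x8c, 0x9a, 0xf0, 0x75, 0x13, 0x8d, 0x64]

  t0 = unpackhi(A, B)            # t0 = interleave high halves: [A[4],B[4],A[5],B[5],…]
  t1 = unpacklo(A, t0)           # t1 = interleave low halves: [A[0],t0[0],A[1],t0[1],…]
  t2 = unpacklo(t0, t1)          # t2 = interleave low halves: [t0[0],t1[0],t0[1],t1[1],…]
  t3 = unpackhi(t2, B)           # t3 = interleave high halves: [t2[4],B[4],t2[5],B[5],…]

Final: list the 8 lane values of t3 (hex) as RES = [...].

  t0: 34 75 da 13 75 8d d3 64
  t1: 4c 34 a1 75 46 da 4b 13
  t2: 34 4c 75 34 da a1 13 75
  t3: da 75 a1 13 13 8d 75 64

RES = [0xda, 0x75, 0xa1, 0x13, 0x13, 0x8d, 0x75, 0x64]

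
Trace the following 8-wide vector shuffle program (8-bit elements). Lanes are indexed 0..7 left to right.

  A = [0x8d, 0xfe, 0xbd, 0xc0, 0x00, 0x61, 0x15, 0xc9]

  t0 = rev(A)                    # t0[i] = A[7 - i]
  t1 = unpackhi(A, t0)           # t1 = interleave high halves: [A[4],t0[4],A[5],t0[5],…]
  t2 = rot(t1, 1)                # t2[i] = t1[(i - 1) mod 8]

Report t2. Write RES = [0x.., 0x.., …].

RES = [ 0x8d  0x00  0xc0  0x61  0xbd  0x15  0xfe  0xc9 ]

t0 = [0xc9, 0x15, 0x61, 0x00, 0xc0, 0xbd, 0xfe, 0x8d]
t1 = [0x00, 0xc0, 0x61, 0xbd, 0x15, 0xfe, 0xc9, 0x8d]
t2 = [0x8d, 0x00, 0xc0, 0x61, 0xbd, 0x15, 0xfe, 0xc9]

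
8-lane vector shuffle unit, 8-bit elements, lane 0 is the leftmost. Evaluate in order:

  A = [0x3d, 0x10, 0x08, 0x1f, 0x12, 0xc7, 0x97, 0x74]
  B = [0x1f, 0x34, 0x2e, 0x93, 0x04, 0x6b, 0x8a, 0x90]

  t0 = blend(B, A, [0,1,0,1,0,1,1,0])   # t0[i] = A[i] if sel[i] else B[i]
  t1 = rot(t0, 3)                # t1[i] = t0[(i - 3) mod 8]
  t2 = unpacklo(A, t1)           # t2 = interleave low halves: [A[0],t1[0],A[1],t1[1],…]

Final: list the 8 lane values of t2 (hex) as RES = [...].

RES = [ 0x3d  0xc7  0x10  0x97  0x08  0x90  0x1f  0x1f ]

  t0: 1f 10 2e 1f 04 c7 97 90
  t1: c7 97 90 1f 10 2e 1f 04
  t2: 3d c7 10 97 08 90 1f 1f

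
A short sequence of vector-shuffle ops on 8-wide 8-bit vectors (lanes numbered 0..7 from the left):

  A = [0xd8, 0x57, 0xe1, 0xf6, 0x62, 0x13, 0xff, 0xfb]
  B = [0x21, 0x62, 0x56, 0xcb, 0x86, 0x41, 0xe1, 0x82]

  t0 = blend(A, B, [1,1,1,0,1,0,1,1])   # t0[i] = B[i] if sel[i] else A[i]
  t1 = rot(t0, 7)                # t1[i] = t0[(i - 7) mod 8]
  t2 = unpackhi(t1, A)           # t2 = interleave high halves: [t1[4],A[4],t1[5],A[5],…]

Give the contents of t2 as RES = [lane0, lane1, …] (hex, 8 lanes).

  t0: 21 62 56 f6 86 13 e1 82
  t1: 62 56 f6 86 13 e1 82 21
  t2: 13 62 e1 13 82 ff 21 fb

RES = [0x13, 0x62, 0xe1, 0x13, 0x82, 0xff, 0x21, 0xfb]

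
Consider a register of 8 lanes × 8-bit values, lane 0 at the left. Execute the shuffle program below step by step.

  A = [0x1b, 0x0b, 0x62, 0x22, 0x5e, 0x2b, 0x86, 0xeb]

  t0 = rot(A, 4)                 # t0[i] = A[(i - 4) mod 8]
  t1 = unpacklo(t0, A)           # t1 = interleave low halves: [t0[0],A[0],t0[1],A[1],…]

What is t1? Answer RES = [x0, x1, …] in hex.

RES = [ 0x5e  0x1b  0x2b  0x0b  0x86  0x62  0xeb  0x22 ]

→ t0 |5e|2b|86|eb|1b|0b|62|22|
→ t1 |5e|1b|2b|0b|86|62|eb|22|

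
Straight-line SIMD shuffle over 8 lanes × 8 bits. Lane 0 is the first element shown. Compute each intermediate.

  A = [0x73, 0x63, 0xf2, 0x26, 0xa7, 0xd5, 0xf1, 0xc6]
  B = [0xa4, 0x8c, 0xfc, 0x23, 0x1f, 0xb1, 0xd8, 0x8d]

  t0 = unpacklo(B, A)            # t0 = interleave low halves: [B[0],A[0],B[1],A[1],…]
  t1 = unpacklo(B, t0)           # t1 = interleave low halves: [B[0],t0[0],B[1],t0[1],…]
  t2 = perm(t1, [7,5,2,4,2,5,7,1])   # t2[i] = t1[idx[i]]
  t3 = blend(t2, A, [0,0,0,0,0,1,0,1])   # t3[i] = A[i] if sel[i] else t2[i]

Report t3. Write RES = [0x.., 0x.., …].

RES = [0x63, 0x8c, 0x8c, 0xfc, 0x8c, 0xd5, 0x63, 0xc6]

t0 = [0xa4, 0x73, 0x8c, 0x63, 0xfc, 0xf2, 0x23, 0x26]
t1 = [0xa4, 0xa4, 0x8c, 0x73, 0xfc, 0x8c, 0x23, 0x63]
t2 = [0x63, 0x8c, 0x8c, 0xfc, 0x8c, 0x8c, 0x63, 0xa4]
t3 = [0x63, 0x8c, 0x8c, 0xfc, 0x8c, 0xd5, 0x63, 0xc6]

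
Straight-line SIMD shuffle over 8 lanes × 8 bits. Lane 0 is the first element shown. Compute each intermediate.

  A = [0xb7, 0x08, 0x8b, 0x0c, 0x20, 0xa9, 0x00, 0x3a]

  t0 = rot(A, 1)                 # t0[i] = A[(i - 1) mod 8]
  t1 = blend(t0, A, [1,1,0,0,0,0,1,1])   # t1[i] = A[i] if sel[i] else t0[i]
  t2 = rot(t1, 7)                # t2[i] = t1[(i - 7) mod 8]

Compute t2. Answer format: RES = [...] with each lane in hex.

t0 = [0x3a, 0xb7, 0x08, 0x8b, 0x0c, 0x20, 0xa9, 0x00]
t1 = [0xb7, 0x08, 0x08, 0x8b, 0x0c, 0x20, 0x00, 0x3a]
t2 = [0x08, 0x08, 0x8b, 0x0c, 0x20, 0x00, 0x3a, 0xb7]

RES = [ 0x08  0x08  0x8b  0x0c  0x20  0x00  0x3a  0xb7 ]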